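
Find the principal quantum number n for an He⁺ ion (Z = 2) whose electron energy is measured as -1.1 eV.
n = 7

The exact energy levels follow E_n = -13.6057 Z² / n² eV with Z = 2.

The measured value (-1.1 eV) is reported to only 2 significant figures, so we must test candidate n values and see which one matches to that precision.

Candidate energies:
  n = 5:  E = -13.6057 × 2² / 5² = -2.17691 eV
  n = 6:  E = -13.6057 × 2² / 6² = -1.51174 eV
  n = 7:  E = -13.6057 × 2² / 7² = -1.11067 eV  ← matches
  n = 8:  E = -13.6057 × 2² / 8² = -0.85036 eV
  n = 9:  E = -13.6057 × 2² / 9² = -0.67189 eV

Checking against the measurement of -1.1 eV (2 sig figs), only n = 7 agrees:
E_7 = -1.11067 eV, which rounds to -1.1 eV ✓

Therefore n = 7.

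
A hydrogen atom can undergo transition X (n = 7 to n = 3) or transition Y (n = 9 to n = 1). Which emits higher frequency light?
9 → 1

Calculate the energy for each transition:

Transition 7 → 3:
ΔE₁ = |E_3 - E_7| = |-13.6057/3² - (-13.6057/7²)|
ΔE₁ = |-1.511744444 - (-0.277667347)| = 1.234077 eV

Transition 9 → 1:
ΔE₂ = |E_1 - E_9| = |-13.6057/1² - (-13.6057/9²)|
ΔE₂ = |-13.605700000 - (-0.167971605)| = 13.437728 eV

Since 13.437728 eV > 1.234077 eV, the transition 9 → 1 emits the more energetic photon.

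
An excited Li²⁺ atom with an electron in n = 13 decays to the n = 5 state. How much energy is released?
4.173488 eV

The energy levels are E_n = -13.6057 Z² eV / n².

Energy at n = 13: E_13 = -13.6057 × 3² / 13² = -0.724563905 eV
Energy at n = 5: E_5 = -13.6057 × 3² / 5² = -4.898052000 eV

For emission (electron falling to lower state), the photon energy is:
E_photon = E_13 - E_5 = |-0.724563905 - (-4.898052000)|
E_photon = 4.173488 eV

This energy is carried away by the emitted photon.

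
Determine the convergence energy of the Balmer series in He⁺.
13.6057 eV

The series limit corresponds to the transition from n = ∞ to n = 2.
This is the highest energy (shortest wavelength) transition in the Balmer series.

E_∞ = 0 eV
E_2 = -13.6057 × 2² / 2² = -13.6057 eV

Energy at series limit:
ΔE = E_∞ - E_2 = 0 - (-13.6057) = 13.6057 eV

This energy equals the ionization energy from the n = 2 state of He⁺.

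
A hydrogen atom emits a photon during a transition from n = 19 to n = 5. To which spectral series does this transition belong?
Pfund series

The spectral series in hydrogen are named based on the final (lower) energy level:
- Lyman series: n_final = 1 (ultraviolet)
- Balmer series: n_final = 2 (visible/near-UV)
- Paschen series: n_final = 3 (infrared)
- Brackett series: n_final = 4 (infrared)
- Pfund series: n_final = 5 (far infrared)

Since this transition ends at n = 5, it belongs to the Pfund series.

For reference, this 19 → 5 line has photon energy
ΔE = 13.6057 eV × (1/5² - 1/19²) = 0.506539080 eV,
corresponding to wavelength λ = hc/ΔE = 1239.84 eV·nm / 0.506539080 eV = 2447.669 nm in the far infrared region.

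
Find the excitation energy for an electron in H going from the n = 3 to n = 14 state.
1.442 eV

The energy levels of a hydrogen-like atom are E_n = -13.6057 eV / n².

Energy at n = 3: E_3 = -13.6057 / 3² = -1.511744 eV
Energy at n = 14: E_14 = -13.6057 / 14² = -0.069417 eV

The excitation energy is the difference:
ΔE = E_14 - E_3
ΔE = -0.069417 - (-1.511744)
ΔE = 1.442 eV

Since this is positive, energy must be absorbed (photon absorption).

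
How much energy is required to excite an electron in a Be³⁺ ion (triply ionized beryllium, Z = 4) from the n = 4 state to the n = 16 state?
12.76 eV

The energy levels of a hydrogen-like atom are E_n = -13.6057 Z² eV / n².

Energy at n = 4: E_4 = -13.6057 × 4² / 4² = -13.60570 eV
Energy at n = 16: E_16 = -13.6057 × 4² / 16² = -0.85036 eV

The excitation energy is the difference:
ΔE = E_16 - E_4
ΔE = -0.85036 - (-13.60570)
ΔE = 12.76 eV

Since this is positive, energy must be absorbed (photon absorption).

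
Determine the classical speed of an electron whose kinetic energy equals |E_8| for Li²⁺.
8.2038e+05 m/s (or 0.274% of c)

The binding energy at n = 8 for Li²⁺ is:
E_8 = -13.6057 × 3²/8² = -1.9133016 eV
|E_8| = 1.9133016 eV

Convert to Joules:
KE = 1.9133016 eV × (1.602177 × 10⁻¹⁹ J/eV) = 3.065448e-19 J

Using KE = ½mv²:
v = √(2·KE/m_e)
v = √(2 × 3.065448e-19 J / 9.10938 × 10⁻³¹ kg)
v = 8.2038e+05 m/s

This is approximately 0.274% the speed of light.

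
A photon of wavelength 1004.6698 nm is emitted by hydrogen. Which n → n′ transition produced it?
n = 7 → n = 3

First, find the photon energy from the wavelength (hc = 1239.84 eV·nm):
E = hc/λ = 1239.84 eV·nm / 1004.6698 nm = 1.2340771 eV

The energy levels of hydrogen satisfy E_n = -13.6057 / n² eV, so an emission n_i → n_f releases
ΔE = 13.6057 × (1/n_f² − 1/n_i²) eV.

Setting ΔE equal to the photon energy:
1/n_f² − 1/n_i² = 1.2340771 / 13.6057 = 0.090702948

Since 1/n_i² must be positive, we need 1/n_f² > 0.090702948, i.e. n_f ≤ 3. For each allowed n_f, solve n_i = (1/n_f² − 0.090702948)^(−1/2) and check whether it is a whole number:
  n_f = 1: 1/n_i² = 1.000000000 − 0.090702948 = 0.909297052 → n_i = 1.049  (not an integer) ✗
  n_f = 2: 1/n_i² = 0.250000000 − 0.090702948 = 0.159297052 → n_i = 2.506  (not an integer) ✗
  n_f = 3: 1/n_i² = 0.111111111 − 0.090702948 = 0.020408163 → n_i = 7.000  → integer, n_i = 7 ✓

Only n_f = 3 gives an integer upper level, n_i = 7.

The transition is from n = 7 to n = 3 (emission).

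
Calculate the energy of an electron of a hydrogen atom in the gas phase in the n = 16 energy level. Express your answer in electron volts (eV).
-0.0531 eV

The energy levels of a hydrogen-like atom are given by:
E_n = -13.6057 eV / n²

For n = 16:
E_16 = -13.6057 eV / 16²
E_16 = -13.6057 eV / 256
E_16 = -0.0531 eV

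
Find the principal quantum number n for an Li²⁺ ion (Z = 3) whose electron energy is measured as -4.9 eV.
n = 5

The exact energy levels follow E_n = -13.6057 Z² / n² eV with Z = 3.

The measured value (-4.9 eV) is reported to only 2 significant figures, so we must test candidate n values and see which one matches to that precision.

Candidate energies:
  n = 3:  E = -13.6057 × 3² / 3² = -13.60570 eV
  n = 4:  E = -13.6057 × 3² / 4² = -7.65321 eV
  n = 5:  E = -13.6057 × 3² / 5² = -4.89805 eV  ← matches
  n = 6:  E = -13.6057 × 3² / 6² = -3.40143 eV
  n = 7:  E = -13.6057 × 3² / 7² = -2.49901 eV

Checking against the measurement of -4.9 eV (2 sig figs), only n = 5 agrees:
E_5 = -4.89805 eV, which rounds to -4.9 eV ✓

Therefore n = 5.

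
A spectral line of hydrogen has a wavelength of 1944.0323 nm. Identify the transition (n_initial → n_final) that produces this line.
n = 8 → n = 4

First, find the photon energy from the wavelength (hc = 1239.84 eV·nm):
E = hc/λ = 1239.84 eV·nm / 1944.0323 nm = 0.63776718 eV

The energy levels of hydrogen satisfy E_n = -13.6057 / n² eV, so an emission n_i → n_f releases
ΔE = 13.6057 × (1/n_f² − 1/n_i²) eV.

Setting ΔE equal to the photon energy:
1/n_f² − 1/n_i² = 0.63776718 / 13.6057 = 0.046874999

Since 1/n_i² must be positive, we need 1/n_f² > 0.046874999, i.e. n_f ≤ 4. For each allowed n_f, solve n_i = (1/n_f² − 0.046874999)^(−1/2) and check whether it is a whole number:
  n_f = 1: 1/n_i² = 1.000000000 − 0.046874999 = 0.953125001 → n_i = 1.024  (not an integer) ✗
  n_f = 2: 1/n_i² = 0.250000000 − 0.046874999 = 0.203125001 → n_i = 2.219  (not an integer) ✗
  n_f = 3: 1/n_i² = 0.111111111 − 0.046874999 = 0.064236112 → n_i = 3.946  (not an integer) ✗
  n_f = 4: 1/n_i² = 0.062500000 − 0.046874999 = 0.015625001 → n_i = 8.000  → integer, n_i = 8 ✓

Only n_f = 4 gives an integer upper level, n_i = 8.

The transition is from n = 8 to n = 4 (emission).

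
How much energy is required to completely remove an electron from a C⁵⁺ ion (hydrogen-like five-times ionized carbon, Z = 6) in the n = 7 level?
9.9960 eV

The ionization energy is the energy needed to remove the electron completely (n → ∞).

For a hydrogen-like ion with Z = 6, E_n = -13.6057 Z² / n² eV.

At n = 7: E_7 = -13.6057 × 6² / 7² = -9.9960245 eV
At n = ∞: E_∞ = 0 eV

Ionization energy = E_∞ - E_7 = 0 - (-9.9960245) = 9.9960245 eV
Ionization energy ≈ 9.9960 eV

This is also called the binding energy of the electron in state n = 7.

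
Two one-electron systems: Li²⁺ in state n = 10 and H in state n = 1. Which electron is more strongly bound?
H at n = 1 (E = -13.6057 eV)

Using E_n = -13.6057 Z² / n² eV:

Li²⁺ (Z = 3) at n = 10:
E = -13.6057 × 3² / 10² = -13.6057 × 9 / 100 = -1.2245130 eV

H (Z = 1) at n = 1:
E = -13.6057 × 1² / 1² = -13.6057 × 1 / 1 = -13.6057000 eV

Since -13.6057000 eV < -1.2245130 eV,
H at n = 1 is more tightly bound (requires more energy to ionize).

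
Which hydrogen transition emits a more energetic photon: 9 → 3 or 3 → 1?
3 → 1

Calculate the energy for each transition:

Transition 9 → 3:
ΔE₁ = |E_3 - E_9| = |-13.6057/3² - (-13.6057/9²)|
ΔE₁ = |-1.511744444444 - (-0.167971604938)| = 1.343772840 eV

Transition 3 → 1:
ΔE₂ = |E_1 - E_3| = |-13.6057/1² - (-13.6057/3²)|
ΔE₂ = |-13.605700000000 - (-1.511744444444)| = 12.093955556 eV

Since 12.093955556 eV > 1.343772840 eV, the transition 3 → 1 emits the more energetic photon.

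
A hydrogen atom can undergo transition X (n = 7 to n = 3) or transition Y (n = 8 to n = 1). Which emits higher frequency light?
8 → 1

Calculate the energy for each transition:

Transition 7 → 3:
ΔE₁ = |E_3 - E_7| = |-13.6057/3² - (-13.6057/7²)|
ΔE₁ = |-1.5117444444 - (-0.2776673469)| = 1.2340771 eV

Transition 8 → 1:
ΔE₂ = |E_1 - E_8| = |-13.6057/1² - (-13.6057/8²)|
ΔE₂ = |-13.6057000000 - (-0.2125890625)| = 13.3931109 eV

Since 13.3931109 eV > 1.2340771 eV, the transition 8 → 1 emits the more energetic photon.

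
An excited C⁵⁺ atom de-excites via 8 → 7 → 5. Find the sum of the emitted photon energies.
11.93900 eV

The energy levels of C⁵⁺ are E_n = -13.6057 × 6² / n² eV.

First transition (8 → 7):
ΔE₁ = |E_7 - E_8|
ΔE₁ = |-9.99602448980 - (-7.65320625000)| = 2.34281824 eV

Second transition (7 → 5):
ΔE₂ = |E_5 - E_7|
ΔE₂ = |-19.59220800000 - (-9.99602448980)| = 9.59618351 eV

Total energy released:
E_total = ΔE₁ + ΔE₂ = 2.34281824 + 9.59618351 = 11.93900 eV

Note: This equals the direct transition 8 → 5: 11.93900 eV ✓
Energy is conserved regardless of the path taken.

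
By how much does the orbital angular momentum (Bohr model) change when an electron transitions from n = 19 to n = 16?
3.16e-34 J·s (or 3ℏ)

In the Bohr model, L_n = nℏ where ℏ = 1.0546e-34 J·s.

L_19 = 19ℏ = 2.0037e-33 J·s
L_16 = 16ℏ = 1.6874e-33 J·s

ΔL = L_19 - L_16 = (19 - 16)ℏ = 3ℏ
ΔL = 3 × 1.0546e-34 J·s = 3.16e-34 J·s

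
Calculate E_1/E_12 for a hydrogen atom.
144.0000

Using E_n = -13.6057 Z² / n² eV with Z = 1:

E_1 = -13.6057 / 1² = -13.6057 / 1 = -13.6057000000 eV
E_12 = -13.6057 / 12² = -13.6057 / 144 = -0.0944840278 eV

The ratio is:
E_1/E_12 = (-13.6057000000) / (-0.0944840278)
E_1/E_12 = (-13.6057/1) / (-13.6057/144)
E_1/E_12 = 144/1
E_1/E_12 = 144.0000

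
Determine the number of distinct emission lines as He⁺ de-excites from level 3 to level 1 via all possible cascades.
3

The electron can occupy levels n = 1, 2, ..., 3 during de-excitation — that is m = 3 - 1 + 1 = 3 distinct levels.

The number of distinct spectral lines equals the number of ways to choose 2 of these m levels (each pair gives one possible emission transition):

Number of lines = m(m-1)/2 = 3×2/2 = 3

These correspond to all possible transitions between the 3 levels:
3 → 2, 3 → 1, 2 → 1

Each transition produces a photon with a unique energy (and thus wavelength). This count does not depend on Z.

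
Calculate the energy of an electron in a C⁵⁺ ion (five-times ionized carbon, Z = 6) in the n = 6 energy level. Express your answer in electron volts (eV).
-13.61 eV

The energy levels of a hydrogen-like atom are given by:
E_n = -13.6057 Z² / n² eV  (with Z = 6 for C⁵⁺)

For n = 6:
E_6 = -13.6057 × 6² / 6²
E_6 = -13.6057 × 36 / 36
E_6 = -13.61 eV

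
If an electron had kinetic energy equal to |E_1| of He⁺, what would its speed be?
4.3754e+06 m/s (or 1.46% of c)

The binding energy at n = 1 for He⁺ is:
E_1 = -13.6057 × 2²/1² = -54.422800 eV
|E_1| = 54.422800 eV

Convert to Joules:
KE = 54.422800 eV × (1.602177 × 10⁻¹⁹ J/eV) = 8.719496e-18 J

Using KE = ½mv²:
v = √(2·KE/m_e)
v = √(2 × 8.719496e-18 J / 9.10938 × 10⁻³¹ kg)
v = 4.3754e+06 m/s

This is approximately 1.46% the speed of light.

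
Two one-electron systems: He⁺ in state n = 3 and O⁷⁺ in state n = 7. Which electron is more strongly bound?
O⁷⁺ at n = 7 (E = -17.770710 eV)

Using E_n = -13.6057 Z² / n² eV:

He⁺ (Z = 2) at n = 3:
E = -13.6057 × 2² / 3² = -13.6057 × 4 / 9 = -6.046977778 eV

O⁷⁺ (Z = 8) at n = 7:
E = -13.6057 × 8² / 7² = -13.6057 × 64 / 49 = -17.770710204 eV

Since -17.770710204 eV < -6.046977778 eV,
O⁷⁺ at n = 7 is more tightly bound (requires more energy to ionize).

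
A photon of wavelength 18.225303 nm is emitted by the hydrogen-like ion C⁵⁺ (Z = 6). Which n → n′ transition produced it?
n = 3 → n = 2

First, find the photon energy from the wavelength (hc = 1239.84 eV·nm):
E = hc/λ = 1239.84 eV·nm / 18.225303 nm = 68.028499 eV

The energy levels of C⁵⁺ satisfy E_n = -13.6057 × 6² / n² eV, so an emission n_i → n_f releases
ΔE = 13.6057 × 6² × (1/n_f² − 1/n_i²) eV.

Setting ΔE equal to the photon energy:
1/n_f² − 1/n_i² = 68.028499 / (13.6057 × 6²) = 0.13888889

Since 1/n_i² must be positive, we need 1/n_f² > 0.13888889, i.e. n_f ≤ 2. For each allowed n_f, solve n_i = (1/n_f² − 0.13888889)^(−1/2) and check whether it is a whole number:
  n_f = 1: 1/n_i² = 1.00000000 − 0.13888889 = 0.86111111 → n_i = 1.078  (not an integer) ✗
  n_f = 2: 1/n_i² = 0.25000000 − 0.13888889 = 0.11111111 → n_i = 3.000  → integer, n_i = 3 ✓

Only n_f = 2 gives an integer upper level, n_i = 3.

The transition is from n = 3 to n = 2 (emission).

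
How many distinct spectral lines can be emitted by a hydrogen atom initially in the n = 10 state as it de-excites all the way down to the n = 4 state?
21

The electron can occupy levels n = 4, 5, ..., 10 during de-excitation — that is m = 10 - 4 + 1 = 7 distinct levels.

The number of distinct spectral lines equals the number of ways to choose 2 of these m levels (each pair gives one possible emission transition):

Number of lines = m(m-1)/2 = 7×6/2 = 21

These correspond to all possible transitions between the 7 levels:
10 → 9, 10 → 8, 10 → 7, 10 → 6, 10 → 5, 10 → 4, 9 → 8, 9 → 7...

Each transition produces a photon with a unique energy (and thus wavelength). This count does not depend on Z.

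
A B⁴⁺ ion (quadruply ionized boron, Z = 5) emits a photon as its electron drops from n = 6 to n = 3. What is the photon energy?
28.35 eV

The energy levels are E_n = -13.6057 Z² eV / n².

Energy at n = 6: E_6 = -13.6057 × 5² / 6² = -9.44840 eV
Energy at n = 3: E_3 = -13.6057 × 5² / 3² = -37.79361 eV

For emission (electron falling to lower state), the photon energy is:
E_photon = E_6 - E_3 = |-9.44840 - (-37.79361)|
E_photon = 28.35 eV

This energy is carried away by the emitted photon.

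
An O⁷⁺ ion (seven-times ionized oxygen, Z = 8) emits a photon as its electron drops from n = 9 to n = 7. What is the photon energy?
7.021 eV

The energy levels are E_n = -13.6057 Z² eV / n².

Energy at n = 9: E_9 = -13.6057 × 8² / 9² = -10.750183 eV
Energy at n = 7: E_7 = -13.6057 × 8² / 7² = -17.770710 eV

For emission (electron falling to lower state), the photon energy is:
E_photon = E_9 - E_7 = |-10.750183 - (-17.770710)|
E_photon = 7.021 eV

This energy is carried away by the emitted photon.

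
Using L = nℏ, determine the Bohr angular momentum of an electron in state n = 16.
1.6873e-33 J·s (or 16ℏ)

In the Bohr model, angular momentum is quantized:
L = nℏ

where ℏ = h/(2π) = 1.054572e-34 J·s

For n = 16:
L = 16 × 1.054572e-34 J·s
L = 1.6873e-33 J·s

This can also be written as L = 16ℏ.
The angular momentum is an integer multiple of the reduced Planck constant.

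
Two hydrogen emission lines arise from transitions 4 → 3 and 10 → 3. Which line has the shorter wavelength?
10 → 3

Calculate the energy for each transition:

Transition 4 → 3:
ΔE₁ = |E_3 - E_4| = |-13.6057/3² - (-13.6057/4²)|
ΔE₁ = |-1.511744444444 - (-0.850356250000)| = 0.661388194 eV

Transition 10 → 3:
ΔE₂ = |E_3 - E_10| = |-13.6057/3² - (-13.6057/10²)|
ΔE₂ = |-1.511744444444 - (-0.136057000000)| = 1.375687444 eV

Since 1.375687444 eV > 0.661388194 eV, the transition 10 → 3 emits the more energetic photon.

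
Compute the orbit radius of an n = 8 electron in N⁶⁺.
0.483819 nm (or 4.838192 Å)

The Bohr radius formula is:
r_n = n² a₀ / Z

where a₀ = 0.052917721 nm is the Bohr radius.

For N⁶⁺ (Z = 7) at n = 8:
r_8 = 8² × 0.052917721 nm / 7
r_8 = 64 × 0.052917721 nm / 7
r_8 = 3.3867341 nm / 7
r_8 = 0.483819 nm

The electron orbits at approximately 0.483819 nm from the nucleus.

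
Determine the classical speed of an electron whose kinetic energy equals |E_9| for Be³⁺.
9.7231e+05 m/s (or 0.32433% of c)

The binding energy at n = 9 for Be³⁺ is:
E_9 = -13.6057 × 4²/9² = -2.6875457 eV
|E_9| = 2.6875457 eV

Convert to Joules:
KE = 2.6875457 eV × (1.602177 × 10⁻¹⁹ J/eV) = 4.305924e-19 J

Using KE = ½mv²:
v = √(2·KE/m_e)
v = √(2 × 4.305924e-19 J / 9.10938 × 10⁻³¹ kg)
v = 9.7231e+05 m/s

This is approximately 0.32433% the speed of light.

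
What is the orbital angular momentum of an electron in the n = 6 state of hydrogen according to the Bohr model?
6.32743e-34 J·s (or 6ℏ)

In the Bohr model, angular momentum is quantized:
L = nℏ

where ℏ = h/(2π) = 1.0545718e-34 J·s

For n = 6:
L = 6 × 1.0545718e-34 J·s
L = 6.32743e-34 J·s

This can also be written as L = 6ℏ.
The angular momentum is an integer multiple of the reduced Planck constant.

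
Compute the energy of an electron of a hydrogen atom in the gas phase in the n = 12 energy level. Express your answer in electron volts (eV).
-0.094484 eV

The energy levels of a hydrogen-like atom are given by:
E_n = -13.6057 eV / n²

For n = 12:
E_12 = -13.6057 eV / 12²
E_12 = -13.6057 eV / 144
E_12 = -0.094484 eV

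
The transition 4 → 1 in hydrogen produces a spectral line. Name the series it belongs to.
Lyman series

The spectral series in hydrogen are named based on the final (lower) energy level:
- Lyman series: n_final = 1 (ultraviolet)
- Balmer series: n_final = 2 (visible/near-UV)
- Paschen series: n_final = 3 (infrared)
- Brackett series: n_final = 4 (infrared)
- Pfund series: n_final = 5 (far infrared)

Since this transition ends at n = 1, it belongs to the Lyman series.

For reference, this 4 → 1 line has photon energy
ΔE = 13.6057 eV × (1/1² - 1/4²) = 12.7553438 eV,
corresponding to wavelength λ = hc/ΔE = 1239.84 eV·nm / 12.7553438 eV = 97.20161 nm in the ultraviolet region.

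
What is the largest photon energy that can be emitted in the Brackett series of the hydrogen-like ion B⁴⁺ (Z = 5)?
21.2589 eV

The series limit corresponds to the transition from n = ∞ to n = 4.
This is the highest energy (shortest wavelength) transition in the Brackett series.

E_∞ = 0 eV
E_4 = -13.6057 × 5² / 4² = -21.2589 eV

Energy at series limit:
ΔE = E_∞ - E_4 = 0 - (-21.2589) = 21.2589 eV

This energy equals the ionization energy from the n = 4 state of B⁴⁺.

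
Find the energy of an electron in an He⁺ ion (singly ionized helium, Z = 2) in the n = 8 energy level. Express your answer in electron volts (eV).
-0.850356 eV

The energy levels of a hydrogen-like atom are given by:
E_n = -13.6057 Z² / n² eV  (with Z = 2 for He⁺)

For n = 8:
E_8 = -13.6057 × 2² / 8²
E_8 = -13.6057 × 4 / 64
E_8 = -0.850356 eV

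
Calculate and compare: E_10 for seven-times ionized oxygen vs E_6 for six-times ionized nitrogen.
N⁶⁺ at n = 6 (E = -18.519 eV)

Using E_n = -13.6057 Z² / n² eV:

O⁷⁺ (Z = 8) at n = 10:
E = -13.6057 × 8² / 10² = -13.6057 × 64 / 100 = -8.707648 eV

N⁶⁺ (Z = 7) at n = 6:
E = -13.6057 × 7² / 6² = -13.6057 × 49 / 36 = -18.518869 eV

Since -18.518869 eV < -8.707648 eV,
N⁶⁺ at n = 6 is more tightly bound (requires more energy to ionize).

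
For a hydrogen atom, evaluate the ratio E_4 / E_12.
9.000

Using E_n = -13.6057 Z² / n² eV with Z = 1:

E_4 = -13.6057 / 4² = -13.6057 / 16 = -0.850356250 eV
E_12 = -13.6057 / 12² = -13.6057 / 144 = -0.094484028 eV

The ratio is:
E_4/E_12 = (-0.850356250) / (-0.094484028)
E_4/E_12 = (-13.6057/16) / (-13.6057/144)
E_4/E_12 = 144/16
E_4/E_12 = 9.000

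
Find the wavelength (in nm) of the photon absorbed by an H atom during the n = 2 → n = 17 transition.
369.62 nm

First, find the transition energy using E_n = -13.6057 / n² eV:
E_2 = -13.6057 / 2² = -3.401425 eV
E_17 = -13.6057 / 17² = -0.047079 eV

Photon energy: |ΔE| = |E_17 - E_2| = 3.354346 eV

Convert to wavelength using E = hc/λ with hc = 1239.84 eV·nm:
λ = hc/E = 1239.84 eV·nm / 3.354346 eV
λ = 369.62 nm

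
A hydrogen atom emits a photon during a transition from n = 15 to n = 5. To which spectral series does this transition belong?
Pfund series

The spectral series in hydrogen are named based on the final (lower) energy level:
- Lyman series: n_final = 1 (ultraviolet)
- Balmer series: n_final = 2 (visible/near-UV)
- Paschen series: n_final = 3 (infrared)
- Brackett series: n_final = 4 (infrared)
- Pfund series: n_final = 5 (far infrared)

Since this transition ends at n = 5, it belongs to the Pfund series.

For reference, this 15 → 5 line has photon energy
ΔE = 13.6057 eV × (1/5² - 1/15²) = 0.48375822222 eV,
corresponding to wavelength λ = hc/ΔE = 1239.84 eV·nm / 0.48375822222 eV = 2562.93318 nm in the far infrared region.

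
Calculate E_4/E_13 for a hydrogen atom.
10.5625

Using E_n = -13.6057 Z² / n² eV with Z = 1:

E_4 = -13.6057 / 4² = -13.6057 / 16 = -0.850356250 eV
E_13 = -13.6057 / 13² = -13.6057 / 169 = -0.080507101 eV

The ratio is:
E_4/E_13 = (-0.850356250) / (-0.080507101)
E_4/E_13 = (-13.6057/16) / (-13.6057/169)
E_4/E_13 = 169/16
E_4/E_13 = 10.5625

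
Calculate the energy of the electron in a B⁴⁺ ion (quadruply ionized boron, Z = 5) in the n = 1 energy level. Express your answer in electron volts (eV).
-340.143 eV

The energy levels of a hydrogen-like atom are given by:
E_n = -13.6057 Z² / n² eV  (with Z = 5 for B⁴⁺)

For n = 1:
E_1 = -13.6057 × 5² / 1²
E_1 = -13.6057 × 25 / 1
E_1 = -340.143 eV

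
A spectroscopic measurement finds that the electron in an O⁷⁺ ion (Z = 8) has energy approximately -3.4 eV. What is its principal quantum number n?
n = 16

The exact energy levels follow E_n = -13.6057 Z² / n² eV with Z = 8.

The measured value (-3.4 eV) is reported to only 2 significant figures, so we must test candidate n values and see which one matches to that precision.

Candidate energies:
  n = 14:  E = -13.6057 × 8² / 14² = -4.44268 eV
  n = 15:  E = -13.6057 × 8² / 15² = -3.87007 eV
  n = 16:  E = -13.6057 × 8² / 16² = -3.40143 eV  ← matches
  n = 17:  E = -13.6057 × 8² / 17² = -3.01303 eV
  n = 18:  E = -13.6057 × 8² / 18² = -2.68755 eV

Checking against the measurement of -3.4 eV (2 sig figs), only n = 16 agrees:
E_16 = -3.40143 eV, which rounds to -3.4 eV ✓

Therefore n = 16.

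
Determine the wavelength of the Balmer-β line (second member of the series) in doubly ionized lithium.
54.001 nm

The lines of a series are numbered from the longest wavelength (smallest ΔE) outward; the second line is the transition from n = n_f + 2 to n_f.
The Balmer series has all transitions ending at n_f = 2.

For Li²⁺ (Z = 3), the second line (β-line) is the jump from n = 4 to n = 2:
E_4 = -13.6057 × 3² / 4² = -7.65321 eV
E_2 = -13.6057 × 3² / 2² = -30.61283 eV
ΔE = E_4 - E_2 = 22.95962 eV

λ = hc/E = 1239.84 eV·nm / 22.95962 eV
λ = 54.001 nm

This is the β-line of the Balmer series in Li²⁺.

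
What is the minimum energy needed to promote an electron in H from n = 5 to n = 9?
0.3763 eV

The energy levels of a hydrogen-like atom are E_n = -13.6057 eV / n².

Energy at n = 5: E_5 = -13.6057 / 5² = -0.5442280 eV
Energy at n = 9: E_9 = -13.6057 / 9² = -0.1679716 eV

The excitation energy is the difference:
ΔE = E_9 - E_5
ΔE = -0.1679716 - (-0.5442280)
ΔE = 0.3763 eV

Since this is positive, energy must be absorbed (photon absorption).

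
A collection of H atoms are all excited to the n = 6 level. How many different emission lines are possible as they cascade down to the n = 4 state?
3

The electron can occupy levels n = 4, 5, ..., 6 during de-excitation — that is m = 6 - 4 + 1 = 3 distinct levels.

The number of distinct spectral lines equals the number of ways to choose 2 of these m levels (each pair gives one possible emission transition):

Number of lines = m(m-1)/2 = 3×2/2 = 3

These correspond to all possible transitions between the 3 levels:
6 → 5, 6 → 4, 5 → 4

Each transition produces a photon with a unique energy (and thus wavelength). This count does not depend on Z.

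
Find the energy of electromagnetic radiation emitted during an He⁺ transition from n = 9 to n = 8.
0.1785 eV

The energy levels are E_n = -13.6057 Z² eV / n².

Energy at n = 9: E_9 = -13.6057 × 2² / 9² = -0.6718864 eV
Energy at n = 8: E_8 = -13.6057 × 2² / 8² = -0.8503563 eV

For emission (electron falling to lower state), the photon energy is:
E_photon = E_9 - E_8 = |-0.6718864 - (-0.8503563)|
E_photon = 0.1785 eV

This energy is carried away by the emitted photon.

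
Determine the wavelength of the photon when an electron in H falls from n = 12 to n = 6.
4374.07263 nm

First, find the transition energy using E_n = -13.6057 / n² eV:
E_12 = -13.6057 / 12² = -0.09448402778 eV
E_6 = -13.6057 / 6² = -0.37793611111 eV

Photon energy: |ΔE| = |E_6 - E_12| = 0.28345208333 eV

Convert to wavelength using E = hc/λ with hc = 1239.84 eV·nm:
λ = hc/E = 1239.84 eV·nm / 0.28345208333 eV
λ = 4374.07263 nm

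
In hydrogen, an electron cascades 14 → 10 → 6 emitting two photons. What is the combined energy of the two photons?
0.309 eV

The energy levels of hydrogen are E_n = -13.6057 / n² eV.

First transition (14 → 10):
ΔE₁ = |E_10 - E_14|
ΔE₁ = |-0.136057000 - (-0.069416837)| = 0.066640 eV

Second transition (10 → 6):
ΔE₂ = |E_6 - E_10|
ΔE₂ = |-0.377936111 - (-0.136057000)| = 0.241879 eV

Total energy released:
E_total = ΔE₁ + ΔE₂ = 0.066640 + 0.241879 = 0.309 eV

Note: This equals the direct transition 14 → 6: 0.309 eV ✓
Energy is conserved regardless of the path taken.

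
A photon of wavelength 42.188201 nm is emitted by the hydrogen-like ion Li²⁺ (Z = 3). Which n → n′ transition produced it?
n = 10 → n = 2

First, find the photon energy from the wavelength (hc = 1239.84 eV·nm):
E = hc/λ = 1239.84 eV·nm / 42.188201 nm = 29.388312 eV

The energy levels of Li²⁺ satisfy E_n = -13.6057 × 3² / n² eV, so an emission n_i → n_f releases
ΔE = 13.6057 × 3² × (1/n_f² − 1/n_i²) eV.

Setting ΔE equal to the photon energy:
1/n_f² − 1/n_i² = 29.388312 / (13.6057 × 3²) = 0.24000000

Since 1/n_i² must be positive, we need 1/n_f² > 0.24000000, i.e. n_f ≤ 2. For each allowed n_f, solve n_i = (1/n_f² − 0.24000000)^(−1/2) and check whether it is a whole number:
  n_f = 1: 1/n_i² = 1.00000000 − 0.24000000 = 0.76000000 → n_i = 1.147  (not an integer) ✗
  n_f = 2: 1/n_i² = 0.25000000 − 0.24000000 = 0.01000000 → n_i = 10.000  → integer, n_i = 10 ✓

Only n_f = 2 gives an integer upper level, n_i = 10.

The transition is from n = 10 to n = 2 (emission).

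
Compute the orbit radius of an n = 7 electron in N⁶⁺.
0.3704 nm (or 3.7042 Å)

The Bohr radius formula is:
r_n = n² a₀ / Z

where a₀ = 0.0529177 nm is the Bohr radius.

For N⁶⁺ (Z = 7) at n = 7:
r_7 = 7² × 0.0529177 nm / 7
r_7 = 49 × 0.0529177 nm / 7
r_7 = 2.59297 nm / 7
r_7 = 0.3704 nm

The electron orbits at approximately 0.3704 nm from the nucleus.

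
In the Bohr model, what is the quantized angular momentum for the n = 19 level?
2.0037e-33 J·s (or 19ℏ)

In the Bohr model, angular momentum is quantized:
L = nℏ

where ℏ = h/(2π) = 1.054572e-34 J·s

For n = 19:
L = 19 × 1.054572e-34 J·s
L = 2.0037e-33 J·s

This can also be written as L = 19ℏ.
The angular momentum is an integer multiple of the reduced Planck constant.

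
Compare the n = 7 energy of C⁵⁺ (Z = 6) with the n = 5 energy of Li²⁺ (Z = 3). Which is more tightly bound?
C⁵⁺ at n = 7 (E = -10.00 eV)

Using E_n = -13.6057 Z² / n² eV:

C⁵⁺ (Z = 6) at n = 7:
E = -13.6057 × 6² / 7² = -13.6057 × 36 / 49 = -9.99602 eV

Li²⁺ (Z = 3) at n = 5:
E = -13.6057 × 3² / 5² = -13.6057 × 9 / 25 = -4.89805 eV

Since -9.99602 eV < -4.89805 eV,
C⁵⁺ at n = 7 is more tightly bound (requires more energy to ionize).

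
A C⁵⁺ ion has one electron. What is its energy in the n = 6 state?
-13.60570 eV

For hydrogen-like ions, the energy levels scale with Z²:
E_n = -13.6057 Z² / n² eV

For C⁵⁺ (Z = 6) at n = 6:
E_6 = -13.6057 × 6² / 6²
E_6 = -13.6057 × 36 / 36
E_6 = -489.8052 / 36
E_6 = -13.60570 eV

The energy is 36 times more negative than hydrogen at the same n due to the stronger nuclear charge.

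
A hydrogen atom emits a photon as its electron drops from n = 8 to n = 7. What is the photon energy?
0.065078 eV

The energy levels are E_n = -13.6057 eV / n².

Energy at n = 8: E_8 = -13.6057 / 8² = -0.212589063 eV
Energy at n = 7: E_7 = -13.6057 / 7² = -0.277667347 eV

For emission (electron falling to lower state), the photon energy is:
E_photon = E_8 - E_7 = |-0.212589063 - (-0.277667347)|
E_photon = 0.065078 eV

This energy is carried away by the emitted photon.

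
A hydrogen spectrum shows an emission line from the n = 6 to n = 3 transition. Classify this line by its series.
Paschen series

The spectral series in hydrogen are named based on the final (lower) energy level:
- Lyman series: n_final = 1 (ultraviolet)
- Balmer series: n_final = 2 (visible/near-UV)
- Paschen series: n_final = 3 (infrared)
- Brackett series: n_final = 4 (infrared)
- Pfund series: n_final = 5 (far infrared)

Since this transition ends at n = 3, it belongs to the Paschen series.

For reference, this 6 → 3 line has photon energy
ΔE = 13.6057 eV × (1/3² - 1/6²) = 1.13380833 eV,
corresponding to wavelength λ = hc/ΔE = 1239.84 eV·nm / 1.13380833 eV = 1093.518 nm in the infrared region.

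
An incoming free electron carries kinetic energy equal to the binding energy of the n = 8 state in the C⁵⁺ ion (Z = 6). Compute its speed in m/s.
1.641e+06 m/s (or 0.547% of c)

The binding energy at n = 8 for C⁵⁺ is:
E_8 = -13.6057 × 6²/8² = -7.653206 eV
|E_8| = 7.653206 eV

Convert to Joules:
KE = 7.653206 eV × (1.602177 × 10⁻¹⁹ J/eV) = 1.22618e-18 J

Using KE = ½mv²:
v = √(2·KE/m_e)
v = √(2 × 1.22618e-18 J / 9.10938 × 10⁻³¹ kg)
v = 1.641e+06 m/s

This is approximately 0.547% the speed of light.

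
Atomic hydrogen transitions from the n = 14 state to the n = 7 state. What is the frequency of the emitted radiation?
5.03548e+13 Hz

First, find the transition energy:
E_14 = -13.6057 / 14² = -0.069416837 eV
E_7 = -13.6057 / 7² = -0.277667347 eV
|ΔE| = |E_7 - E_14| = 0.208250510 eV

Convert to Joules: E = 0.208250510 eV × (1.602177 × 10⁻¹⁹ J/eV) = 3.3365418e-20 J

Using E = hf:
f = E/h = 3.3365418e-20 J / (6.62607 × 10⁻³⁴ J·s)
f = 5.03548e+13 Hz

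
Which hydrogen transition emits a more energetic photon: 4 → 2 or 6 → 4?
4 → 2

Calculate the energy for each transition:

Transition 4 → 2:
ΔE₁ = |E_2 - E_4| = |-13.6057/2² - (-13.6057/4²)|
ΔE₁ = |-3.4014250000 - (-0.8503562500)| = 2.5510688 eV

Transition 6 → 4:
ΔE₂ = |E_4 - E_6| = |-13.6057/4² - (-13.6057/6²)|
ΔE₂ = |-0.8503562500 - (-0.3779361111)| = 0.4724201 eV

Since 2.5510688 eV > 0.4724201 eV, the transition 4 → 2 emits the more energetic photon.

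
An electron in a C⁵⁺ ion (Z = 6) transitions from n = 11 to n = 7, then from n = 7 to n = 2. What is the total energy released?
118.40 eV

The energy levels of C⁵⁺ are E_n = -13.6057 × 6² / n² eV.

First transition (11 → 7):
ΔE₁ = |E_7 - E_11|
ΔE₁ = |-9.99602449 - (-4.04797686)| = 5.94805 eV

Second transition (7 → 2):
ΔE₂ = |E_2 - E_7|
ΔE₂ = |-122.45130000 - (-9.99602449)| = 112.45528 eV

Total energy released:
E_total = ΔE₁ + ΔE₂ = 5.94805 + 112.45528 = 118.40 eV

Note: This equals the direct transition 11 → 2: 118.40 eV ✓
Energy is conserved regardless of the path taken.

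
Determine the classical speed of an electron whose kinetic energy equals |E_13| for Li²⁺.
5.049e+05 m/s (or 0.17% of c)

The binding energy at n = 13 for Li²⁺ is:
E_13 = -13.6057 × 3²/13² = -0.7245639 eV
|E_13| = 0.7245639 eV

Convert to Joules:
KE = 0.7245639 eV × (1.602177 × 10⁻¹⁹ J/eV) = 1.16088e-19 J

Using KE = ½mv²:
v = √(2·KE/m_e)
v = √(2 × 1.16088e-19 J / 9.10938 × 10⁻³¹ kg)
v = 5.049e+05 m/s

This is approximately 0.17% the speed of light.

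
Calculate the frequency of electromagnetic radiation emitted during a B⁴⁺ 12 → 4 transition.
4.56923e+15 Hz

First, find the transition energy:
E_12 = -13.6057 × 5² / 12² = -2.3621007 eV
E_4 = -13.6057 × 5² / 4² = -21.2589063 eV
|ΔE| = |E_4 - E_12| = 18.8968056 eV

Convert to Joules: E = 18.8968056 eV × (1.602177 × 10⁻¹⁹ J/eV) = 3.0276027e-18 J

Using E = hf:
f = E/h = 3.0276027e-18 J / (6.62607 × 10⁻³⁴ J·s)
f = 4.56923e+15 Hz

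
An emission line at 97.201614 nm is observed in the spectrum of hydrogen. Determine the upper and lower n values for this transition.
n = 4 → n = 1

First, find the photon energy from the wavelength (hc = 1239.84 eV·nm):
E = hc/λ = 1239.84 eV·nm / 97.201614 nm = 12.755344 eV

The energy levels of hydrogen satisfy E_n = -13.6057 / n² eV, so an emission n_i → n_f releases
ΔE = 13.6057 × (1/n_f² − 1/n_i²) eV.

Setting ΔE equal to the photon energy:
1/n_f² − 1/n_i² = 12.755344 / 13.6057 = 0.93750002

Since 1/n_i² must be positive, we need 1/n_f² > 0.93750002, i.e. n_f ≤ 1. For each allowed n_f, solve n_i = (1/n_f² − 0.93750002)^(−1/2) and check whether it is a whole number:
  n_f = 1: 1/n_i² = 1.00000000 − 0.93750002 = 0.06249998 → n_i = 4.000  → integer, n_i = 4 ✓

Only n_f = 1 gives an integer upper level, n_i = 4.

The transition is from n = 4 to n = 1 (emission).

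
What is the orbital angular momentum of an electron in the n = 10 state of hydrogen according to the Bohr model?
1.05e-33 J·s (or 10ℏ)

In the Bohr model, angular momentum is quantized:
L = nℏ

where ℏ = h/(2π) = 1.0546e-34 J·s

For n = 10:
L = 10 × 1.0546e-34 J·s
L = 1.05e-33 J·s

This can also be written as L = 10ℏ.
The angular momentum is an integer multiple of the reduced Planck constant.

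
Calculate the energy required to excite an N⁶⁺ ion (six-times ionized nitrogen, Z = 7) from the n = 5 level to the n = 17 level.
24.360323 eV

The energy levels of a hydrogen-like atom are E_n = -13.6057 Z² eV / n².

Energy at n = 5: E_5 = -13.6057 × 7² / 5² = -26.667172000 eV
Energy at n = 17: E_17 = -13.6057 × 7² / 17² = -2.306848789 eV

The excitation energy is the difference:
ΔE = E_17 - E_5
ΔE = -2.306848789 - (-26.667172000)
ΔE = 24.360323 eV

Since this is positive, energy must be absorbed (photon absorption).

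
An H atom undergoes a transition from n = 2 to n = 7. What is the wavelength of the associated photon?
396.90659 nm

First, find the transition energy using E_n = -13.6057 / n² eV:
E_2 = -13.6057 / 2² = -3.401425000 eV
E_7 = -13.6057 / 7² = -0.277667347 eV

Photon energy: |ΔE| = |E_7 - E_2| = 3.123757653 eV

Convert to wavelength using E = hc/λ with hc = 1239.84 eV·nm:
λ = hc/E = 1239.84 eV·nm / 3.123757653 eV
λ = 396.90659 nm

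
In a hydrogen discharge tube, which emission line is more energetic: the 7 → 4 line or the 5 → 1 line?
5 → 1

Calculate the energy for each transition:

Transition 7 → 4:
ΔE₁ = |E_4 - E_7| = |-13.6057/4² - (-13.6057/7²)|
ΔE₁ = |-0.8503562500 - (-0.2776673469)| = 0.5726889 eV

Transition 5 → 1:
ΔE₂ = |E_1 - E_5| = |-13.6057/1² - (-13.6057/5²)|
ΔE₂ = |-13.6057000000 - (-0.5442280000)| = 13.0614720 eV

Since 13.0614720 eV > 0.5726889 eV, the transition 5 → 1 emits the more energetic photon.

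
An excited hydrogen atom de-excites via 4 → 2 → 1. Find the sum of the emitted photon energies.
12.755 eV

The energy levels of hydrogen are E_n = -13.6057 / n² eV.

First transition (4 → 2):
ΔE₁ = |E_2 - E_4|
ΔE₁ = |-3.401425000 - (-0.850356250)| = 2.551069 eV

Second transition (2 → 1):
ΔE₂ = |E_1 - E_2|
ΔE₂ = |-13.605700000 - (-3.401425000)| = 10.204275 eV

Total energy released:
E_total = ΔE₁ + ΔE₂ = 2.551069 + 10.204275 = 12.755 eV

Note: This equals the direct transition 4 → 1: 12.755 eV ✓
Energy is conserved regardless of the path taken.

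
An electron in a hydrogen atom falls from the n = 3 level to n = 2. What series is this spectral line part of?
Balmer series

The spectral series in hydrogen are named based on the final (lower) energy level:
- Lyman series: n_final = 1 (ultraviolet)
- Balmer series: n_final = 2 (visible/near-UV)
- Paschen series: n_final = 3 (infrared)
- Brackett series: n_final = 4 (infrared)
- Pfund series: n_final = 5 (far infrared)

Since this transition ends at n = 2, it belongs to the Balmer series.

For reference, this 3 → 2 line has photon energy
ΔE = 13.6057 eV × (1/2² - 1/3²) = 1.88968056 eV,
corresponding to wavelength λ = hc/ΔE = 1239.84 eV·nm / 1.88968056 eV = 656.1109 nm in the visible/near-UV region.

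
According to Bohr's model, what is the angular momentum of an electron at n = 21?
2.2146e-33 J·s (or 21ℏ)

In the Bohr model, angular momentum is quantized:
L = nℏ

where ℏ = h/(2π) = 1.054572e-34 J·s

For n = 21:
L = 21 × 1.054572e-34 J·s
L = 2.2146e-33 J·s

This can also be written as L = 21ℏ.
The angular momentum is an integer multiple of the reduced Planck constant.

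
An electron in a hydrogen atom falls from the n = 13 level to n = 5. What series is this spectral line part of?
Pfund series

The spectral series in hydrogen are named based on the final (lower) energy level:
- Lyman series: n_final = 1 (ultraviolet)
- Balmer series: n_final = 2 (visible/near-UV)
- Paschen series: n_final = 3 (infrared)
- Brackett series: n_final = 4 (infrared)
- Pfund series: n_final = 5 (far infrared)

Since this transition ends at n = 5, it belongs to the Pfund series.

For reference, this 13 → 5 line has photon energy
ΔE = 13.6057 eV × (1/5² - 1/13²) = 0.46372089941 eV,
corresponding to wavelength λ = hc/ΔE = 1239.84 eV·nm / 0.46372089941 eV = 2673.67721 nm in the far infrared region.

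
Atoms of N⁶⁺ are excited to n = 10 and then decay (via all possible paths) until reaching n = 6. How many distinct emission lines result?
10

The electron can occupy levels n = 6, 7, ..., 10 during de-excitation — that is m = 10 - 6 + 1 = 5 distinct levels.

The number of distinct spectral lines equals the number of ways to choose 2 of these m levels (each pair gives one possible emission transition):

Number of lines = m(m-1)/2 = 5×4/2 = 10

These correspond to all possible transitions between the 5 levels:
10 → 9, 10 → 8, 10 → 7, 10 → 6, 9 → 8, 9 → 7, 9 → 6, 8 → 7...

Each transition produces a photon with a unique energy (and thus wavelength). This count does not depend on Z.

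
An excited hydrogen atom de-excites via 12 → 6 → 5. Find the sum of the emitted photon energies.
0.45 eV

The energy levels of hydrogen are E_n = -13.6057 / n² eV.

First transition (12 → 6):
ΔE₁ = |E_6 - E_12|
ΔE₁ = |-0.37793611 - (-0.09448403)| = 0.28345 eV

Second transition (6 → 5):
ΔE₂ = |E_5 - E_6|
ΔE₂ = |-0.54422800 - (-0.37793611)| = 0.16629 eV

Total energy released:
E_total = ΔE₁ + ΔE₂ = 0.28345 + 0.16629 = 0.45 eV

Note: This equals the direct transition 12 → 5: 0.45 eV ✓
Energy is conserved regardless of the path taken.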